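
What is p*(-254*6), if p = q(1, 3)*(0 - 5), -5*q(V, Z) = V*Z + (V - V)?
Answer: -4572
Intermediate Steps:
q(V, Z) = -V*Z/5 (q(V, Z) = -(V*Z + (V - V))/5 = -(V*Z + 0)/5 = -V*Z/5)
p = 3 (p = (-1/5*1*3)*(0 - 5) = -3/5*(-5) = 3)
p*(-254*6) = 3*(-254*6) = 3*(-1524) = -4572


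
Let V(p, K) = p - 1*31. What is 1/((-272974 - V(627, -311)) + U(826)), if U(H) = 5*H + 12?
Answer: -1/269428 ≈ -3.7116e-6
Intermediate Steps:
V(p, K) = -31 + p (V(p, K) = p - 31 = -31 + p)
U(H) = 12 + 5*H
1/((-272974 - V(627, -311)) + U(826)) = 1/((-272974 - (-31 + 627)) + (12 + 5*826)) = 1/((-272974 - 1*596) + (12 + 4130)) = 1/((-272974 - 596) + 4142) = 1/(-273570 + 4142) = 1/(-269428) = -1/269428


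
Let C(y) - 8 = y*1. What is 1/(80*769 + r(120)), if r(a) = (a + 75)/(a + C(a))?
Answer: 248/15257155 ≈ 1.6255e-5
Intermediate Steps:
C(y) = 8 + y (C(y) = 8 + y*1 = 8 + y)
r(a) = (75 + a)/(8 + 2*a) (r(a) = (a + 75)/(a + (8 + a)) = (75 + a)/(8 + 2*a))
1/(80*769 + r(120)) = 1/(80*769 + (75 + 120)/(2*(4 + 120))) = 1/(61520 + (½)*195/124) = 1/(61520 + (½)*(1/124)*195) = 1/(61520 + 195/248) = 1/(15257155/248) = 248/15257155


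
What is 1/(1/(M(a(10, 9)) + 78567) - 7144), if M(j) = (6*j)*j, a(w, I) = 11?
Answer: -79293/566469191 ≈ -0.00013998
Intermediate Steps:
M(j) = 6*j²
1/(1/(M(a(10, 9)) + 78567) - 7144) = 1/(1/(6*11² + 78567) - 7144) = 1/(1/(6*121 + 78567) - 7144) = 1/(1/(726 + 78567) - 7144) = 1/(1/79293 - 7144) = 1/(-566469191/79293) = -79293/566469191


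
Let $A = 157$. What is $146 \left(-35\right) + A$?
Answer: $-4953$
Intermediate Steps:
$146 \left(-35\right) + A = 146 \left(-35\right) + 157 = -5110 + 157 = -4953$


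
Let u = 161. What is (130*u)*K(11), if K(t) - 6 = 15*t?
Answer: 3579030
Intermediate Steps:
K(t) = 6 + 15*t
(130*u)*K(11) = (130*161)*(6 + 15*11) = 20930*(6 + 165) = 20930*171 = 3579030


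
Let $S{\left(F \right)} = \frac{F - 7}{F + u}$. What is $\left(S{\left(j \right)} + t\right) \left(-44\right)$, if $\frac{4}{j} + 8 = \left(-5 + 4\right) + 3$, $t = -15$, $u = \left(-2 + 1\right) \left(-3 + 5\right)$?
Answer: $\frac{1067}{2} \approx 533.5$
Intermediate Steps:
$u = -2$ ($u = \left(-1\right) 2 = -2$)
$j = - \frac{2}{3}$ ($j = \frac{4}{-8 + \left(\left(-5 + 4\right) + 3\right)} = \frac{4}{-8 + \left(-1 + 3\right)} = \frac{4}{-8 + 2} = \frac{4}{-6} = 4 \left(- \frac{1}{6}\right) = - \frac{2}{3} \approx -0.66667$)
$S{\left(F \right)} = \frac{-7 + F}{-2 + F}$ ($S{\left(F \right)} = \frac{F - 7}{F - 2} = \frac{-7 + F}{-2 + F}$)
$\left(S{\left(j \right)} + t\right) \left(-44\right) = \left(\frac{-7 - \frac{2}{3}}{-2 - \frac{2}{3}} - 15\right) \left(-44\right) = \left(\frac{1}{- \frac{8}{3}} \left(- \frac{23}{3}\right) - 15\right) \left(-44\right) = \left(\left(- \frac{3}{8}\right) \left(- \frac{23}{3}\right) - 15\right) \left(-44\right) = \left(\frac{23}{8} - 15\right) \left(-44\right) = \left(- \frac{97}{8}\right) \left(-44\right) = \frac{1067}{2}$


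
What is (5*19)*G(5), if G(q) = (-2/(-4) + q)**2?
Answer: 11495/4 ≈ 2873.8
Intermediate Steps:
G(q) = (1/2 + q)**2 (G(q) = (-2*(-1/4) + q)**2 = (1/2 + q)**2)
(5*19)*G(5) = (5*19)*((1 + 2*5)**2/4) = 95*((1 + 10)**2/4) = 95*((1/4)*11**2) = 95*((1/4)*121) = 95*(121/4) = 11495/4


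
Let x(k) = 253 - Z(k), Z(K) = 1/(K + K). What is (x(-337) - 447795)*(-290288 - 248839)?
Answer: 162624051172989/674 ≈ 2.4128e+11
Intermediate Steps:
Z(K) = 1/(2*K)
x(k) = 253 - 1/(2*k)
(x(-337) - 447795)*(-290288 - 248839) = ((253 - ½/(-337)) - 447795)*(-290288 - 248839) = ((253 - ½*(-1/337)) - 447795)*(-539127) = ((253 + 1/674) - 447795)*(-539127) = (170523/674 - 447795)*(-539127) = -301643307/674*(-539127) = 162624051172989/674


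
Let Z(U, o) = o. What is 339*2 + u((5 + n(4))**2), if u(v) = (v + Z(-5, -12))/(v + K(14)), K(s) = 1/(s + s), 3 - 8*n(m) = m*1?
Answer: 7234785/10663 ≈ 678.49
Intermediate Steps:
n(m) = 3/8 - m/8
K(s) = 1/(2*s)
u(v) = (-12 + v)/(1/28 + v) (u(v) = (v - 12)/(v + (1/2)/14) = (-12 + v)/(v + (1/2)*(1/14)) = (-12 + v)/(v + 1/28) = (-12 + v)/(1/28 + v))
339*2 + u((5 + n(4))**2) = 339*2 + 28*(-12 + (5 + (3/8 - 1/8*4))**2)/(1 + 28*(5 + (3/8 - 1/8*4))**2) = 678 + 28*(-12 + (5 + (3/8 - 1/2))**2)/(1 + 28*(5 + (3/8 - 1/2))**2) = 678 + 28*(-12 + (5 - 1/8)**2)/(1 + 28*(5 - 1/8)**2) = 678 + 28*(-12 + (39/8)**2)/(1 + 28*(39/8)**2) = 678 + 28*(-12 + 1521/64)/(1 + 28*(1521/64)) = 678 + 28*(753/64)/(1 + 10647/16) = 678 + 28*(753/64)/(10663/16) = 678 + 28*(16/10663)*(753/64) = 678 + 5271/10663 = 7234785/10663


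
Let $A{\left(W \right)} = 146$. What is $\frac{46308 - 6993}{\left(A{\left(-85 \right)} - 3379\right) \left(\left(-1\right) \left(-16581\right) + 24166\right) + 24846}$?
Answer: $- \frac{7863}{26342041} \approx -0.0002985$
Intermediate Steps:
$\frac{46308 - 6993}{\left(A{\left(-85 \right)} - 3379\right) \left(\left(-1\right) \left(-16581\right) + 24166\right) + 24846} = \frac{46308 - 6993}{\left(146 - 3379\right) \left(\left(-1\right) \left(-16581\right) + 24166\right) + 24846} = \frac{39315}{- 3233 \left(16581 + 24166\right) + 24846} = \frac{39315}{\left(-3233\right) 40747 + 24846} = \frac{39315}{-131735051 + 24846} = \frac{39315}{-131710205} = 39315 \left(- \frac{1}{131710205}\right) = - \frac{7863}{26342041}$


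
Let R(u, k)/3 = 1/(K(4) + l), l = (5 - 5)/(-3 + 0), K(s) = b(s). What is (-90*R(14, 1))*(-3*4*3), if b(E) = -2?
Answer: -4860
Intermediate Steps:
K(s) = -2
l = 0 (l = 0/(-3) = 0*(-⅓) = 0)
R(u, k) = -3/2 (R(u, k) = 3/(-2 + 0) = 3/(-2) = 3*(-½) = -3/2)
(-90*R(14, 1))*(-3*4*3) = (-90*(-3/2))*(-3*4*3) = 135*(-12*3) = 135*(-36) = -4860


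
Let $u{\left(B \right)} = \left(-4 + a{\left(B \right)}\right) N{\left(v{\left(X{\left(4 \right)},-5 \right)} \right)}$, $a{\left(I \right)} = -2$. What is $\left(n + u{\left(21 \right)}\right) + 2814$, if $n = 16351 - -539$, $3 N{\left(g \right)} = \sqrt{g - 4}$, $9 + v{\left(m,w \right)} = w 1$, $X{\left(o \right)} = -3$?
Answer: $19704 - 6 i \sqrt{2} \approx 19704.0 - 8.4853 i$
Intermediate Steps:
$v{\left(m,w \right)} = -9 + w$ ($v{\left(m,w \right)} = -9 + w 1 = -9 + w$)
$N{\left(g \right)} = \frac{\sqrt{-4 + g}}{3}$ ($N{\left(g \right)} = \frac{\sqrt{g - 4}}{3} = \frac{\sqrt{-4 + g}}{3}$)
$n = 16890$ ($n = 16351 + 539 = 16890$)
$u{\left(B \right)} = - 6 i \sqrt{2}$ ($u{\left(B \right)} = \left(-4 - 2\right) \frac{\sqrt{-4 - 14}}{3} = - 6 \frac{\sqrt{-4 - 14}}{3} = - 6 \frac{\sqrt{-18}}{3} = - 6 \frac{3 i \sqrt{2}}{3} = - 6 i \sqrt{2}$)
$\left(n + u{\left(21 \right)}\right) + 2814 = \left(16890 - 6 i \sqrt{2}\right) + 2814 = 19704 - 6 i \sqrt{2}$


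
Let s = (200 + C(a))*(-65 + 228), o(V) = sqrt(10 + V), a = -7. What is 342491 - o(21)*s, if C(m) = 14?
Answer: 342491 - 34882*sqrt(31) ≈ 1.4828e+5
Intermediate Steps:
s = 34882 (s = (200 + 14)*(-65 + 228) = 214*163 = 34882)
342491 - o(21)*s = 342491 - sqrt(10 + 21)*34882 = 342491 - sqrt(31)*34882 = 342491 - 34882*sqrt(31)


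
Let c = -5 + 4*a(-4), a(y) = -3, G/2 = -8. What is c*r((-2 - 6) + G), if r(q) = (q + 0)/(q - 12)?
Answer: -34/3 ≈ -11.333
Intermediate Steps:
G = -16 (G = 2*(-8) = -16)
r(q) = q/(-12 + q)
c = -17 (c = -5 + 4*(-3) = -5 - 12 = -17)
c*r((-2 - 6) + G) = -17*((-2 - 6) - 16)/(-12 + ((-2 - 6) - 16)) = -17*(-8 - 16)/(-12 + (-8 - 16)) = -(-408)/(-12 - 24) = -(-408)/(-36) = -(-408)*(-1)/36 = -17*⅔ = -34/3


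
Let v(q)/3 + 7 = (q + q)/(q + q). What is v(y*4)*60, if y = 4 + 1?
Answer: -1080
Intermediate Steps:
y = 5
v(q) = -18 (v(q) = -21 + 3*((q + q)/(q + q)) = -21 + 3*((2*q)/((2*q))) = -21 + 3*((2*q)*(1/(2*q))) = -21 + 3*1 = -21 + 3 = -18)
v(y*4)*60 = -18*60 = -1080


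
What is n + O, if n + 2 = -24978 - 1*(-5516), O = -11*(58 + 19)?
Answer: -20311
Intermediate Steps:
O = -847 (O = -11*77 = -847)
n = -19464 (n = -2 + (-24978 - 1*(-5516)) = -2 + (-24978 + 5516) = -2 - 19462 = -19464)
n + O = -19464 - 847 = -20311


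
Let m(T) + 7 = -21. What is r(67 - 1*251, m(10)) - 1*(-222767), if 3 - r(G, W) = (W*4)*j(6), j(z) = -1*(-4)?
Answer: 223218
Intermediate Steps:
m(T) = -28 (m(T) = -7 - 21 = -28)
j(z) = 4
r(G, W) = 3 - 16*W (r(G, W) = 3 - W*4*4 = 3 - 4*W*4 = 3 - 16*W)
r(67 - 1*251, m(10)) - 1*(-222767) = (3 - 16*(-28)) - 1*(-222767) = (3 + 448) + 222767 = 451 + 222767 = 223218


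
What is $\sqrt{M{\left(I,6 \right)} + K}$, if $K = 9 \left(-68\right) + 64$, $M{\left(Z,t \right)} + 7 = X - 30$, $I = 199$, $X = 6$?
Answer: $i \sqrt{579} \approx 24.062 i$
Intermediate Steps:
$M{\left(Z,t \right)} = -31$ ($M{\left(Z,t \right)} = -7 + \left(6 - 30\right) = -7 - 24 = -31$)
$K = -548$ ($K = -612 + 64 = -548$)
$\sqrt{M{\left(I,6 \right)} + K} = \sqrt{-31 - 548} = \sqrt{-579} = i \sqrt{579}$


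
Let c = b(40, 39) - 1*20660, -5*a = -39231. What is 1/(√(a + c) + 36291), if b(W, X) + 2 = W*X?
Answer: 181455/6585239684 - I*√281395/6585239684 ≈ 2.7555e-5 - 8.0554e-8*I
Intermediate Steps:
a = 39231/5 (a = -⅕*(-39231) = 39231/5 ≈ 7846.2)
b(W, X) = -2 + W*X
c = -19102 (c = (-2 + 40*39) - 1*20660 = (-2 + 1560) - 20660 = 1558 - 20660 = -19102)
1/(√(a + c) + 36291) = 1/(√(39231/5 - 19102) + 36291) = 1/(√(-56279/5) + 36291) = 1/(I*√281395/5 + 36291) = 1/(36291 + I*√281395/5)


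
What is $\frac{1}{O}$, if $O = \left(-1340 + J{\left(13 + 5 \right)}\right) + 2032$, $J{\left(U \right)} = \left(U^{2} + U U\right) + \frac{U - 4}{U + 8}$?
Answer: $\frac{13}{17427} \approx 0.00074597$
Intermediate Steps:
$J{\left(U \right)} = 2 U^{2} + \frac{-4 + U}{8 + U}$ ($J{\left(U \right)} = \left(U^{2} + U^{2}\right) + \frac{-4 + U}{8 + U} = 2 U^{2} + \frac{-4 + U}{8 + U}$)
$O = \frac{17427}{13}$ ($O = \left(-1340 + \frac{-4 + \left(13 + 5\right) + 2 \left(13 + 5\right)^{3} + 16 \left(13 + 5\right)^{2}}{8 + \left(13 + 5\right)}\right) + 2032 = \left(-1340 + \frac{-4 + 18 + 2 \cdot 18^{3} + 16 \cdot 18^{2}}{8 + 18}\right) + 2032 = \left(-1340 + \frac{-4 + 18 + 2 \cdot 5832 + 16 \cdot 324}{26}\right) + 2032 = \left(-1340 + \frac{-4 + 18 + 11664 + 5184}{26}\right) + 2032 = \left(-1340 + \frac{1}{26} \cdot 16862\right) + 2032 = \left(-1340 + \frac{8431}{13}\right) + 2032 = - \frac{8989}{13} + 2032 = \frac{17427}{13} \approx 1340.5$)
$\frac{1}{O} = \frac{1}{\frac{17427}{13}} = \frac{13}{17427}$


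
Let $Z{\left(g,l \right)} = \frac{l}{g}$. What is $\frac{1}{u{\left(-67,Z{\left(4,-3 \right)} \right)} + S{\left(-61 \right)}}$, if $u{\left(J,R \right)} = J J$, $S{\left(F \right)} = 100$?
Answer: $\frac{1}{4589} \approx 0.00021791$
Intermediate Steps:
$u{\left(J,R \right)} = J^{2}$
$\frac{1}{u{\left(-67,Z{\left(4,-3 \right)} \right)} + S{\left(-61 \right)}} = \frac{1}{\left(-67\right)^{2} + 100} = \frac{1}{4489 + 100} = \frac{1}{4589}$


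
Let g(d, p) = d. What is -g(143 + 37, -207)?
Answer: -180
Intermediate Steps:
-g(143 + 37, -207) = -(143 + 37) = -1*180 = -180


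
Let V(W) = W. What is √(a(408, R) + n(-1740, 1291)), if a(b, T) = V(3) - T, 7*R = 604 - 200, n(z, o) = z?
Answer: I*√87941/7 ≈ 42.364*I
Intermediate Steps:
R = 404/7 (R = (604 - 200)/7 = (⅐)*404 = 404/7 ≈ 57.714)
a(b, T) = 3 - T
√(a(408, R) + n(-1740, 1291)) = √((3 - 1*404/7) - 1740) = √((3 - 404/7) - 1740) = √(-383/7 - 1740) = √(-12563/7) = I*√87941/7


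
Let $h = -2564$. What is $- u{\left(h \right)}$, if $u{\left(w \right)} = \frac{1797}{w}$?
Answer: $\frac{1797}{2564} \approx 0.70086$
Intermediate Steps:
$- u{\left(h \right)} = - \frac{1797}{-2564} = - \frac{1797 \left(-1\right)}{2564} = \left(-1\right) \left(- \frac{1797}{2564}\right) = \frac{1797}{2564}$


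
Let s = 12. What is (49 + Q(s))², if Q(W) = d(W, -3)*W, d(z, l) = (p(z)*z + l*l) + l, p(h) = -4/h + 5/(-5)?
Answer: 5041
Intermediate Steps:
p(h) = -1 - 4/h (p(h) = -4/h + 5*(-⅕) = -4/h - 1 = -1 - 4/h)
d(z, l) = -4 + l + l² - z (d(z, l) = (((-4 - z)/z)*z + l*l) + l = ((-4 - z) + l²) + l = (-4 + l² - z) + l = -4 + l + l² - z)
Q(W) = W*(2 - W) (Q(W) = (-4 - 3 + (-3)² - W)*W = (-4 - 3 + 9 - W)*W = (2 - W)*W = W*(2 - W))
(49 + Q(s))² = (49 + 12*(2 - 1*12))² = (49 + 12*(2 - 12))² = (49 + 12*(-10))² = (49 - 120)² = (-71)² = 5041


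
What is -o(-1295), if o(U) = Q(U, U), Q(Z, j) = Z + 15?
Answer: 1280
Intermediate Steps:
Q(Z, j) = 15 + Z
o(U) = 15 + U
-o(-1295) = -(15 - 1295) = -1*(-1280) = 1280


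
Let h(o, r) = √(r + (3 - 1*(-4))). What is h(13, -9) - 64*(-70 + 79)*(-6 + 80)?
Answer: -42624 + I*√2 ≈ -42624.0 + 1.4142*I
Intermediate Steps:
h(o, r) = √(7 + r) (h(o, r) = √(r + (3 + 4)) = √(r + 7) = √(7 + r))
h(13, -9) - 64*(-70 + 79)*(-6 + 80) = √(7 - 9) - 64*(-70 + 79)*(-6 + 80) = √(-2) - 576*74 = I*√2 - 64*666 = I*√2 - 42624 = -42624 + I*√2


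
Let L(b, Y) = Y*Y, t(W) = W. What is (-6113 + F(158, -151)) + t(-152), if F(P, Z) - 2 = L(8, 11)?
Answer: -6142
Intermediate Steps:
L(b, Y) = Y²
F(P, Z) = 123 (F(P, Z) = 2 + 11² = 2 + 121 = 123)
(-6113 + F(158, -151)) + t(-152) = (-6113 + 123) - 152 = -5990 - 152 = -6142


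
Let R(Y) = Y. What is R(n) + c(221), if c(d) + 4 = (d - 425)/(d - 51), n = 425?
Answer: 2099/5 ≈ 419.80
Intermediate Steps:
c(d) = -4 + (-425 + d)/(-51 + d) (c(d) = -4 + (d - 425)/(d - 51) = -4 + (-425 + d)/(-51 + d))
R(n) + c(221) = 425 + (-221 - 3*221)/(-51 + 221) = 425 + (-221 - 663)/170 = 425 + (1/170)*(-884) = 425 - 26/5 = 2099/5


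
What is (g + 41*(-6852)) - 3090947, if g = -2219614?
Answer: -5591493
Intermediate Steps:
(g + 41*(-6852)) - 3090947 = (-2219614 + 41*(-6852)) - 3090947 = (-2219614 - 280932) - 3090947 = -2500546 - 3090947 = -5591493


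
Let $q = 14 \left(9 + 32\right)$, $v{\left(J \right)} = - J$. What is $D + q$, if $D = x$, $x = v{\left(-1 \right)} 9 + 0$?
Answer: $583$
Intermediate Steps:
$q = 574$ ($q = 14 \cdot 41 = 574$)
$x = 9$ ($x = \left(-1\right) \left(-1\right) 9 + 0 = 1 \cdot 9 + 0 = 9 + 0 = 9$)
$D = 9$
$D + q = 9 + 574 = 583$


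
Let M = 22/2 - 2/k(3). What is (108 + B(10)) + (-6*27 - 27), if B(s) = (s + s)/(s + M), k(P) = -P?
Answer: -1041/13 ≈ -80.077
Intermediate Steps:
M = 35/3 (M = 22/2 - 2/((-1*3)) = 22*(½) - 2/(-3) = 11 - 2*(-⅓) = 11 + ⅔ = 35/3 ≈ 11.667)
B(s) = 2*s/(35/3 + s) (B(s) = (s + s)/(s + 35/3) = (2*s)/(35/3 + s) = 2*s/(35/3 + s))
(108 + B(10)) + (-6*27 - 27) = (108 + 6*10/(35 + 3*10)) + (-6*27 - 27) = (108 + 6*10/(35 + 30)) + (-162 - 27) = (108 + 6*10/65) - 189 = (108 + 6*10*(1/65)) - 189 = (108 + 12/13) - 189 = 1416/13 - 189 = -1041/13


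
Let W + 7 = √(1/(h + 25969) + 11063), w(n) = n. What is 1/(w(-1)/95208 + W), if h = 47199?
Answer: 6748050465816/10617559344404741 + 2266140816*√3701649536205/456555051809403863 ≈ 0.010185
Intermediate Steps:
W = -7 + √3701649536205/18292 (W = -7 + √(1/(47199 + 25969) + 11063) = -7 + √(1/73168 + 11063) = -7 + √(809457585/73168) = -7 + √3701649536205/18292 ≈ 98.181)
1/(w(-1)/95208 + W) = 1/(-1/95208 + (-7 + √3701649536205/18292)) = 1/(-666457/95208 + √3701649536205/18292)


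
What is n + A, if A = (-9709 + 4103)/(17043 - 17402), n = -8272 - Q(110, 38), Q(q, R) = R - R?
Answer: -2964042/359 ≈ -8256.4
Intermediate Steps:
Q(q, R) = 0
n = -8272 (n = -8272 - 1*0 = -8272 + 0 = -8272)
A = 5606/359 (A = -5606/(-359) = -5606*(-1/359) = 5606/359 ≈ 15.616)
n + A = -8272 + 5606/359 = -2964042/359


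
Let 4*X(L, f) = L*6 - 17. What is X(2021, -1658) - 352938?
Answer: -1399643/4 ≈ -3.4991e+5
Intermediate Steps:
X(L, f) = -17/4 + 3*L/2 (X(L, f) = (L*6 - 17)/4 = (6*L - 17)/4 = (-17 + 6*L)/4 = -17/4 + 3*L/2)
X(2021, -1658) - 352938 = (-17/4 + (3/2)*2021) - 352938 = (-17/4 + 6063/2) - 352938 = 12109/4 - 352938 = -1399643/4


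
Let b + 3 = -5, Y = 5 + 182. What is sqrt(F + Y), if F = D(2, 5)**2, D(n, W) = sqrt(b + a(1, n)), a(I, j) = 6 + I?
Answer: sqrt(186) ≈ 13.638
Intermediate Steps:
Y = 187
b = -8 (b = -3 - 5 = -8)
D(n, W) = I (D(n, W) = sqrt(-8 + (6 + 1)) = sqrt(-8 + 7) = sqrt(-1) = I)
F = -1 (F = I**2 = -1)
sqrt(F + Y) = sqrt(-1 + 187) = sqrt(186)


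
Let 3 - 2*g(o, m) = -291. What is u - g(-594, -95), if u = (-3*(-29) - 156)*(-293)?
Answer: 20070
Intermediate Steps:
g(o, m) = 147 (g(o, m) = 3/2 - ½*(-291) = 3/2 + 291/2 = 147)
u = 20217 (u = (87 - 156)*(-293) = -69*(-293) = 20217)
u - g(-594, -95) = 20217 - 1*147 = 20217 - 147 = 20070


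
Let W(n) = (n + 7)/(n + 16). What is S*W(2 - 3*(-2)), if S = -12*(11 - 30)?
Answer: 285/2 ≈ 142.50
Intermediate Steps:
S = 228 (S = -12*(-19) = 228)
W(n) = (7 + n)/(16 + n)
S*W(2 - 3*(-2)) = 228*((7 + (2 - 3*(-2)))/(16 + (2 - 3*(-2)))) = 228*((7 + (2 + 6))/(16 + (2 + 6))) = 228*((7 + 8)/(16 + 8)) = 228*(15/24) = 228*((1/24)*15) = 228*(5/8) = 285/2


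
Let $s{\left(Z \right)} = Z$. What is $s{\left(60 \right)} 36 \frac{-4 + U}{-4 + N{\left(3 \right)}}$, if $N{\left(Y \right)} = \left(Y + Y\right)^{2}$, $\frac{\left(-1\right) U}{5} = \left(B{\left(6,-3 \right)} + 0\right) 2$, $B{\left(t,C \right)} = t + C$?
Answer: $-2295$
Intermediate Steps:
$B{\left(t,C \right)} = C + t$
$U = -30$ ($U = - 5 \left(\left(-3 + 6\right) + 0\right) 2 = - 5 \left(3 + 0\right) 2 = - 5 \cdot 3 \cdot 2 = \left(-5\right) 6 = -30$)
$N{\left(Y \right)} = 4 Y^{2}$ ($N{\left(Y \right)} = \left(2 Y\right)^{2} = 4 Y^{2}$)
$s{\left(60 \right)} 36 \frac{-4 + U}{-4 + N{\left(3 \right)}} = 60 \cdot 36 \frac{-4 - 30}{-4 + 4 \cdot 3^{2}} = 60 \cdot 36 \left(- \frac{34}{-4 + 4 \cdot 9}\right) = 60 \cdot 36 \left(- \frac{34}{-4 + 36}\right) = 60 \cdot 36 \left(- \frac{34}{32}\right) = 60 \cdot 36 \left(\left(-34\right) \frac{1}{32}\right) = 60 \cdot 36 \left(- \frac{17}{16}\right) = 60 \left(- \frac{153}{4}\right) = -2295$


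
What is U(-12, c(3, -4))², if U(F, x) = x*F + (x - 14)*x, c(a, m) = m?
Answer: 14400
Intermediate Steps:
U(F, x) = F*x + x*(-14 + x) (U(F, x) = F*x + (-14 + x)*x = F*x + x*(-14 + x))
U(-12, c(3, -4))² = (-4*(-14 - 12 - 4))² = (-4*(-30))² = 120² = 14400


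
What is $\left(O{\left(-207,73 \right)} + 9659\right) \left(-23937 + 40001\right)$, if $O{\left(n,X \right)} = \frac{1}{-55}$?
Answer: $\frac{8533903616}{55} \approx 1.5516 \cdot 10^{8}$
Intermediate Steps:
$O{\left(n,X \right)} = - \frac{1}{55}$
$\left(O{\left(-207,73 \right)} + 9659\right) \left(-23937 + 40001\right) = \left(- \frac{1}{55} + 9659\right) \left(-23937 + 40001\right) = \frac{531244}{55} \cdot 16064 = \frac{8533903616}{55}$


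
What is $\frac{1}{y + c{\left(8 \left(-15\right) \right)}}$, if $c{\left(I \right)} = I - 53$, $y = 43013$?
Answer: $\frac{1}{42840} \approx 2.3343 \cdot 10^{-5}$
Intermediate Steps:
$c{\left(I \right)} = -53 + I$ ($c{\left(I \right)} = I - 53 = -53 + I$)
$\frac{1}{y + c{\left(8 \left(-15\right) \right)}} = \frac{1}{43013 + \left(-53 + 8 \left(-15\right)\right)} = \frac{1}{43013 - 173} = \frac{1}{42840}$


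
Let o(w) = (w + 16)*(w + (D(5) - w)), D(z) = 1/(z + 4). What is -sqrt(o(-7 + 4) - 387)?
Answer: -I*sqrt(3470)/3 ≈ -19.636*I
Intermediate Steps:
D(z) = 1/(4 + z)
o(w) = 16/9 + w/9 (o(w) = (w + 16)*(w + (1/(4 + 5) - w)) = (16 + w)*(w + (1/9 - w)) = (16 + w)*(1/9) = 16/9 + w/9)
-sqrt(o(-7 + 4) - 387) = -sqrt((16/9 + (-7 + 4)/9) - 387) = -sqrt((16/9 + (1/9)*(-3)) - 387) = -sqrt((16/9 - 1/3) - 387) = -sqrt(13/9 - 387) = -sqrt(-3470/9) = -I*sqrt(3470)/3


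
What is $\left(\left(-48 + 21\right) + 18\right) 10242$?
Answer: $-92178$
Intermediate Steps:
$\left(\left(-48 + 21\right) + 18\right) 10242 = \left(-27 + 18\right) 10242 = \left(-9\right) 10242 = -92178$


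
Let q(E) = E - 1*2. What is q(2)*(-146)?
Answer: 0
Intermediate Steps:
q(E) = -2 + E (q(E) = E - 2 = -2 + E)
q(2)*(-146) = (-2 + 2)*(-146) = 0*(-146) = 0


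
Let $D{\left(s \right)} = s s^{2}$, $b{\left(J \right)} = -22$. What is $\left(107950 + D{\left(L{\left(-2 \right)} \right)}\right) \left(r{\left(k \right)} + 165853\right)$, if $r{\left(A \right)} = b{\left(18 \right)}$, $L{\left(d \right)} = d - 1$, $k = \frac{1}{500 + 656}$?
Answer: $17896979013$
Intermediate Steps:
$k = \frac{1}{1156} \approx 0.00086505$
$L{\left(d \right)} = -1 + d$
$D{\left(s \right)} = s^{3}$
$r{\left(A \right)} = -22$
$\left(107950 + D{\left(L{\left(-2 \right)} \right)}\right) \left(r{\left(k \right)} + 165853\right) = \left(107950 + \left(-1 - 2\right)^{3}\right) \left(-22 + 165853\right) = \left(107950 + \left(-3\right)^{3}\right) 165831 = \left(107950 - 27\right) 165831 = 107923 \cdot 165831 = 17896979013$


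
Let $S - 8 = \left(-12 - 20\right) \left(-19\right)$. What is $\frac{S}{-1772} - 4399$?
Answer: $- \frac{1948911}{443} \approx -4399.3$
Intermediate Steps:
$S = 616$ ($S = 8 + \left(-12 - 20\right) \left(-19\right) = 8 - -608 = 8 + 608 = 616$)
$\frac{S}{-1772} - 4399 = \frac{616}{-1772} - 4399 = 616 \left(- \frac{1}{1772}\right) - 4399 = - \frac{154}{443} - 4399 = - \frac{1948911}{443}$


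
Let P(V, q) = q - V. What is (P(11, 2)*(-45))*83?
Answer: 33615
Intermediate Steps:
(P(11, 2)*(-45))*83 = ((2 - 1*11)*(-45))*83 = ((2 - 11)*(-45))*83 = -9*(-45)*83 = 405*83 = 33615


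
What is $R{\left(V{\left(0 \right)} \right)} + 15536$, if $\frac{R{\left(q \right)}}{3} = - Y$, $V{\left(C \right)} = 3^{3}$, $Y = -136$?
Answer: $15944$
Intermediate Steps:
$V{\left(C \right)} = 27$
$R{\left(q \right)} = 408$ ($R{\left(q \right)} = 3 \left(\left(-1\right) \left(-136\right)\right) = 3 \cdot 136 = 408$)
$R{\left(V{\left(0 \right)} \right)} + 15536 = 408 + 15536 = 15944$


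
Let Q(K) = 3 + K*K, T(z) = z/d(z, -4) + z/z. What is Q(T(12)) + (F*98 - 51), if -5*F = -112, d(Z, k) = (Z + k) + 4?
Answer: 10756/5 ≈ 2151.2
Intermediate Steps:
d(Z, k) = 4 + Z + k
F = 112/5 (F = -⅕*(-112) = 112/5 ≈ 22.400)
T(z) = 2 (T(z) = z/(4 + z - 4) + z/z = z/z + 1 = 1 + 1 = 2)
Q(K) = 3 + K²
Q(T(12)) + (F*98 - 51) = (3 + 2²) + ((112/5)*98 - 51) = (3 + 4) + (10976/5 - 51) = 7 + 10721/5 = 10756/5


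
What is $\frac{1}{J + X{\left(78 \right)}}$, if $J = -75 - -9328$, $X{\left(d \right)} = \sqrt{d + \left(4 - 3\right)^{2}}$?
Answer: $\frac{9253}{85617930} - \frac{\sqrt{79}}{85617930} \approx 0.00010797$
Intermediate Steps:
$X{\left(d \right)} = \sqrt{1 + d}$ ($X{\left(d \right)} = \sqrt{d + 1^{2}} = \sqrt{d + 1} = \sqrt{1 + d}$)
$J = 9253$ ($J = -75 + 9328 = 9253$)
$\frac{1}{J + X{\left(78 \right)}} = \frac{1}{9253 + \sqrt{1 + 78}} = \frac{1}{9253 + \sqrt{79}}$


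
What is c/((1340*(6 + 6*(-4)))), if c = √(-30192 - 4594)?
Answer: -I*√34786/24120 ≈ -0.0077326*I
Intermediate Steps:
c = I*√34786 (c = √(-34786) = I*√34786 ≈ 186.51*I)
c/((1340*(6 + 6*(-4)))) = (I*√34786)/((1340*(6 + 6*(-4)))) = (I*√34786)/((1340*(6 - 24))) = (I*√34786)/((1340*(-18))) = (I*√34786)/(-24120) = (I*√34786)*(-1/24120) = -I*√34786/24120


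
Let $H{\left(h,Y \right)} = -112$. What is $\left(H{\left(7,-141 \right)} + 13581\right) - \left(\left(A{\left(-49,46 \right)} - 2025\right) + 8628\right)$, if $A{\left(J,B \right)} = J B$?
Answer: $9120$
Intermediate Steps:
$A{\left(J,B \right)} = B J$
$\left(H{\left(7,-141 \right)} + 13581\right) - \left(\left(A{\left(-49,46 \right)} - 2025\right) + 8628\right) = \left(-112 + 13581\right) - \left(\left(46 \left(-49\right) - 2025\right) + 8628\right) = 13469 - \left(\left(-2254 - 2025\right) + 8628\right) = 13469 - \left(-4279 + 8628\right) = 13469 - 4349 = 9120$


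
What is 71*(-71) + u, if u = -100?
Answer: -5141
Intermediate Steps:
71*(-71) + u = 71*(-71) - 100 = -5041 - 100 = -5141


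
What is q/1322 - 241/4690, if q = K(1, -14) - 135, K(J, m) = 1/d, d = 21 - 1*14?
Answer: -475541/3100090 ≈ -0.15340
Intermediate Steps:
d = 7 (d = 21 - 14 = 7)
K(J, m) = ⅐ (K(J, m) = 1/7 = ⅐)
q = -944/7 (q = ⅐ - 135 = -944/7 ≈ -134.86)
q/1322 - 241/4690 = -944/7/1322 - 241/4690 = -944/7*1/1322 - 241*1/4690 = -472/4627 - 241/4690 = -475541/3100090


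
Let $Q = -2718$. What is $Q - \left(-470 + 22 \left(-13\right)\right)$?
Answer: $-1962$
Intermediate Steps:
$Q - \left(-470 + 22 \left(-13\right)\right) = -2718 - \left(-470 + 22 \left(-13\right)\right) = -2718 - \left(-470 - 286\right) = -2718 - -756 = -2718 + 756 = -1962$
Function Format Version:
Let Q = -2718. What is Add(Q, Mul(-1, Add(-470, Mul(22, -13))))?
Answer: -1962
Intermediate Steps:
Add(Q, Mul(-1, Add(-470, Mul(22, -13)))) = Add(-2718, Mul(-1, Add(-470, Mul(22, -13)))) = Add(-2718, Mul(-1, Add(-470, -286))) = Add(-2718, Mul(-1, -756)) = Add(-2718, 756) = -1962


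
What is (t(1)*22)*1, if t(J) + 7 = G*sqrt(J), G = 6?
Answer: -22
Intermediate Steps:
t(J) = -7 + 6*sqrt(J)
(t(1)*22)*1 = ((-7 + 6*sqrt(1))*22)*1 = ((-7 + 6*1)*22)*1 = ((-7 + 6)*22)*1 = -1*22*1 = -22*1 = -22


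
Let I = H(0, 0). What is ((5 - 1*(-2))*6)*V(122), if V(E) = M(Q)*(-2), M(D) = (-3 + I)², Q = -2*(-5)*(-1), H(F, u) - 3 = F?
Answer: 0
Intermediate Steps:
H(F, u) = 3 + F
I = 3 (I = 3 + 0 = 3)
Q = -10 (Q = 10*(-1) = -10)
M(D) = 0 (M(D) = (-3 + 3)² = 0² = 0)
V(E) = 0 (V(E) = 0*(-2) = 0)
((5 - 1*(-2))*6)*V(122) = ((5 - 1*(-2))*6)*0 = ((5 + 2)*6)*0 = (7*6)*0 = 42*0 = 0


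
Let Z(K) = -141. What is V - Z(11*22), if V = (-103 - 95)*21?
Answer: -4017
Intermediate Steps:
V = -4158 (V = -198*21 = -4158)
V - Z(11*22) = -4158 - 1*(-141) = -4158 + 141 = -4017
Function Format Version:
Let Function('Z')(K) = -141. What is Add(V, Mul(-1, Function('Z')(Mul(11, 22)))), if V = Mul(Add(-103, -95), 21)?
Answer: -4017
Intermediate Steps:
V = -4158 (V = Mul(-198, 21) = -4158)
Add(V, Mul(-1, Function('Z')(Mul(11, 22)))) = Add(-4158, Mul(-1, -141)) = Add(-4158, 141) = -4017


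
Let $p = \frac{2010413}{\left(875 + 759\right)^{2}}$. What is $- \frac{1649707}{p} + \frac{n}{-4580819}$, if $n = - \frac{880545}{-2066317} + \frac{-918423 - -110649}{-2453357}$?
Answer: $- \frac{102284953358731415569038994914811}{46685940667899913980705743} \approx -2.1909 \cdot 10^{6}$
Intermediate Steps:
$p = \frac{2010413}{2669956}$ ($p = \frac{2010413}{1634^{2}} = \frac{2010413}{2669956} \approx 0.75298$)
$n = \frac{3829408387923}{5069413276169}$ ($n = \left(-880545\right) \left(- \frac{1}{2066317}\right) + \left(-918423 + 110649\right) \left(- \frac{1}{2453357}\right) = \frac{880545}{2066317} - - \frac{807774}{2453357} = \frac{880545}{2066317} + \frac{807774}{2453357} = \frac{3829408387923}{5069413276169} \approx 0.75539$)
$- \frac{1649707}{p} + \frac{n}{-4580819} = - \frac{1649707}{\frac{2010413}{2669956}} + \frac{3829408387923}{5069413276169 \left(-4580819\right)} = \left(-1649707\right) \frac{2669956}{2010413} + \frac{3829408387923}{5069413276169} \left(- \frac{1}{4580819}\right) = - \frac{4404645102892}{2010413} - \frac{3829408387923}{23222064654327202411} = - \frac{102284953358731415569038994914811}{46685940667899913980705743}$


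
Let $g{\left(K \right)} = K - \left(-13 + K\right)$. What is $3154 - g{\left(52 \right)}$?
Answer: $3141$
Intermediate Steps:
$g{\left(K \right)} = 13$
$3154 - g{\left(52 \right)} = 3154 - 13 = 3141$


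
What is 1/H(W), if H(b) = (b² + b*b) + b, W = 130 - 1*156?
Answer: 1/1326 ≈ 0.00075415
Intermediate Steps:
W = -26 (W = 130 - 156 = -26)
H(b) = b + 2*b² (H(b) = (b² + b²) + b = 2*b² + b = b + 2*b²)
1/H(W) = 1/(-26*(1 + 2*(-26))) = 1/(-26*(1 - 52)) = 1/(-26*(-51)) = 1/1326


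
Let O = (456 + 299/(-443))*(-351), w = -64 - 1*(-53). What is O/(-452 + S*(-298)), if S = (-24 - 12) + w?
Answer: -2622217/222386 ≈ -11.791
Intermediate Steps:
w = -11 (w = -64 + 53 = -11)
S = -47 (S = (-24 - 12) - 11 = -36 - 11 = -47)
O = -70799859/443 (O = (456 + 299*(-1/443))*(-351) = (456 - 299/443)*(-351) = (201709/443)*(-351) = -70799859/443 ≈ -1.5982e+5)
O/(-452 + S*(-298)) = -70799859/(443*(-452 - 47*(-298))) = -70799859/(443*(-452 + 14006)) = -70799859/443/13554 = -70799859/443*1/13554 = -2622217/222386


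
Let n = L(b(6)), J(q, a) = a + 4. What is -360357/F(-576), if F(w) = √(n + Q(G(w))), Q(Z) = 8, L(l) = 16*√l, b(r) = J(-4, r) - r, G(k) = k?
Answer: -360357*√10/20 ≈ -56977.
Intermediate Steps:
J(q, a) = 4 + a
b(r) = 4 (b(r) = (4 + r) - r = 4)
n = 32 (n = 16*√4 = 16*2 = 32)
F(w) = 2*√10 (F(w) = √(32 + 8) = √40 = 2*√10)
-360357/F(-576) = -360357*√10/20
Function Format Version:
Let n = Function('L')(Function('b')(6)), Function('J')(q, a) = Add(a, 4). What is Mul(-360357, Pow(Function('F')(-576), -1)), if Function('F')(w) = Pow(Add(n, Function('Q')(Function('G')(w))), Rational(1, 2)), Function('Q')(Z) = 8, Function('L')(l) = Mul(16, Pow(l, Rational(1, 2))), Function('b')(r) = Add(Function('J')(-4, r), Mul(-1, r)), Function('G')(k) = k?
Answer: Mul(Rational(-360357, 20), Pow(10, Rational(1, 2))) ≈ -56977.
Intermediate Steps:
Function('J')(q, a) = Add(4, a)
Function('b')(r) = 4 (Function('b')(r) = Add(Add(4, r), Mul(-1, r)) = 4)
n = 32 (n = Mul(16, Pow(4, Rational(1, 2))) = Mul(16, 2) = 32)
Function('F')(w) = Mul(2, Pow(10, Rational(1, 2))) (Function('F')(w) = Pow(Add(32, 8), Rational(1, 2)) = Pow(40, Rational(1, 2)) = Mul(2, Pow(10, Rational(1, 2))))
Mul(-360357, Pow(Function('F')(-576), -1)) = Mul(-360357, Pow(Mul(2, Pow(10, Rational(1, 2))), -1)) = Mul(-360357, Mul(Rational(1, 20), Pow(10, Rational(1, 2)))) = Mul(Rational(-360357, 20), Pow(10, Rational(1, 2)))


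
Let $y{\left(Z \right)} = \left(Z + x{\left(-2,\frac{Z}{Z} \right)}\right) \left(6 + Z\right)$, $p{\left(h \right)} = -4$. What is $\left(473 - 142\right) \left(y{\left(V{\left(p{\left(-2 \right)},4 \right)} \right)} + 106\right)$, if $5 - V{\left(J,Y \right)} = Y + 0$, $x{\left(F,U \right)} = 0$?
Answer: $37403$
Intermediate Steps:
$V{\left(J,Y \right)} = 5 - Y$ ($V{\left(J,Y \right)} = 5 - \left(Y + 0\right) = 5 - Y$)
$y{\left(Z \right)} = Z \left(6 + Z\right)$ ($y{\left(Z \right)} = \left(Z + 0\right) \left(6 + Z\right) = Z \left(6 + Z\right)$)
$\left(473 - 142\right) \left(y{\left(V{\left(p{\left(-2 \right)},4 \right)} \right)} + 106\right) = \left(473 - 142\right) \left(\left(5 - 4\right) \left(6 + \left(5 - 4\right)\right) + 106\right) = 331 \left(\left(5 - 4\right) \left(6 + \left(5 - 4\right)\right) + 106\right) = 331 \left(1 \left(6 + 1\right) + 106\right) = 331 \left(1 \cdot 7 + 106\right) = 331 \left(7 + 106\right) = 331 \cdot 113 = 37403$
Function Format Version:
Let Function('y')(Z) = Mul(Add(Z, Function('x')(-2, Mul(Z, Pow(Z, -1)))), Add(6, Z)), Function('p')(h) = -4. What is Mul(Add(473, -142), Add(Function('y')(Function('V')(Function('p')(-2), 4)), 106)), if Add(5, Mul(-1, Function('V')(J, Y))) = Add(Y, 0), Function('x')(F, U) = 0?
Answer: 37403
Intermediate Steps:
Function('V')(J, Y) = Add(5, Mul(-1, Y)) (Function('V')(J, Y) = Add(5, Mul(-1, Add(Y, 0))) = Add(5, Mul(-1, Y)))
Function('y')(Z) = Mul(Z, Add(6, Z)) (Function('y')(Z) = Mul(Add(Z, 0), Add(6, Z)) = Mul(Z, Add(6, Z)))
Mul(Add(473, -142), Add(Function('y')(Function('V')(Function('p')(-2), 4)), 106)) = Mul(Add(473, -142), Add(Mul(Add(5, Mul(-1, 4)), Add(6, Add(5, Mul(-1, 4)))), 106)) = Mul(331, Add(Mul(Add(5, -4), Add(6, Add(5, -4))), 106)) = Mul(331, Add(Mul(1, Add(6, 1)), 106)) = Mul(331, Add(Mul(1, 7), 106)) = Mul(331, Add(7, 106)) = Mul(331, 113) = 37403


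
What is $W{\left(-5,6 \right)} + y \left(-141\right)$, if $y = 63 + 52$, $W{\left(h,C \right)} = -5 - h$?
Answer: $-16215$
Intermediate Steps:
$y = 115$
$W{\left(-5,6 \right)} + y \left(-141\right) = \left(-5 - -5\right) + 115 \left(-141\right) = \left(-5 + 5\right) - 16215 = 0 - 16215 = -16215$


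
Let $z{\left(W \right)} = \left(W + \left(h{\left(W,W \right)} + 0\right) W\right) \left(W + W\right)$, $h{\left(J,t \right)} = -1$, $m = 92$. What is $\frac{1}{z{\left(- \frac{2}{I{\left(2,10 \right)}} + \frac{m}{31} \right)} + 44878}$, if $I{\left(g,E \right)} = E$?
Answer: $\frac{1}{44878} \approx 2.2283 \cdot 10^{-5}$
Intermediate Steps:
$z{\left(W \right)} = 0$ ($z{\left(W \right)} = \left(W + \left(-1 + 0\right) W\right) \left(W + W\right) = \left(W - W\right) 2 W = 0 \cdot 2 W = 0$)
$\frac{1}{z{\left(- \frac{2}{I{\left(2,10 \right)}} + \frac{m}{31} \right)} + 44878} = \frac{1}{0 + 44878} = \frac{1}{44878}$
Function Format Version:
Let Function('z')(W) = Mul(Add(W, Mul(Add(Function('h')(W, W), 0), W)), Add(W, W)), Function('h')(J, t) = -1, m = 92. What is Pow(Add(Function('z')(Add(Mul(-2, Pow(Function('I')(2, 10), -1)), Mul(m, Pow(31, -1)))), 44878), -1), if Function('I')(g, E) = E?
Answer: Rational(1, 44878) ≈ 2.2283e-5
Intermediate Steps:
Function('z')(W) = 0 (Function('z')(W) = Mul(Add(W, Mul(Add(-1, 0), W)), Add(W, W)) = Mul(Add(W, Mul(-1, W)), Mul(2, W)) = Mul(0, Mul(2, W)) = 0)
Pow(Add(Function('z')(Add(Mul(-2, Pow(Function('I')(2, 10), -1)), Mul(m, Pow(31, -1)))), 44878), -1) = Pow(Add(0, 44878), -1) = Pow(44878, -1) = Rational(1, 44878)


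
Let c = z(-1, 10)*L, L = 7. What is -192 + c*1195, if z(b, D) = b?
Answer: -8557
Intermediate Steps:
c = -7 (c = -1*7 = -7)
-192 + c*1195 = -192 - 7*1195 = -192 - 8365 = -8557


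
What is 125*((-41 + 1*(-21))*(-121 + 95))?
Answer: 201500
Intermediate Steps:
125*((-41 + 1*(-21))*(-121 + 95)) = 125*((-41 - 21)*(-26)) = 125*(-62*(-26)) = 125*1612 = 201500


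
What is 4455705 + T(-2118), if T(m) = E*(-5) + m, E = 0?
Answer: 4453587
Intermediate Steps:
T(m) = m (T(m) = 0*(-5) + m = 0 + m = m)
4455705 + T(-2118) = 4455705 - 2118 = 4453587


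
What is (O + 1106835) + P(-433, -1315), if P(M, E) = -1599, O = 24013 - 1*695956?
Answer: 433293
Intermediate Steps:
O = -671943 (O = 24013 - 695956 = -671943)
(O + 1106835) + P(-433, -1315) = (-671943 + 1106835) - 1599 = 434892 - 1599 = 433293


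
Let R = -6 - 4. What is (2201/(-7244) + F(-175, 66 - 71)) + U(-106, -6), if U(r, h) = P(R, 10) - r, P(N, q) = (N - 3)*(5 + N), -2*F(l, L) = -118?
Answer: 1663919/7244 ≈ 229.70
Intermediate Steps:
R = -10
F(l, L) = 59 (F(l, L) = -½*(-118) = 59)
P(N, q) = (-3 + N)*(5 + N)
U(r, h) = 65 - r (U(r, h) = (-15 + (-10)² + 2*(-10)) - r = (-15 + 100 - 20) - r = 65 - r)
(2201/(-7244) + F(-175, 66 - 71)) + U(-106, -6) = (2201/(-7244) + 59) + (65 - 1*(-106)) = (2201*(-1/7244) + 59) + (65 + 106) = (-2201/7244 + 59) + 171 = 425195/7244 + 171 = 1663919/7244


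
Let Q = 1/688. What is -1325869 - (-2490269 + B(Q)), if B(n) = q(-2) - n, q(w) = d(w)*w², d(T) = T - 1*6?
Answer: 801129217/688 ≈ 1.1644e+6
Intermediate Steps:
d(T) = -6 + T (d(T) = T - 6 = -6 + T)
q(w) = w²*(-6 + w) (q(w) = (-6 + w)*w² = w²*(-6 + w))
Q = 1/688 ≈ 0.0014535
B(n) = -32 - n (B(n) = (-2)²*(-6 - 2) - n = 4*(-8) - n = -32 - n)
-1325869 - (-2490269 + B(Q)) = -1325869 - (-2490269 + (-32 - 1*1/688)) = -1325869 - (-2490269 + (-32 - 1/688)) = -1325869 - (-2490269 - 22017/688) = -1325869 - 1*(-1713327089/688) = -1325869 + 1713327089/688 = 801129217/688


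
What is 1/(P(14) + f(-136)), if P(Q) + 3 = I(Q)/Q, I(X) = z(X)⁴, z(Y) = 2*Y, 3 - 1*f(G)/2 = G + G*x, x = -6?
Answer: 1/42547 ≈ 2.3503e-5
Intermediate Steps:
f(G) = 6 + 10*G (f(G) = 6 - 2*(G + G*(-6)) = 6 - 2*(G - 6*G) = 6 - (-10)*G = 6 + 10*G)
I(X) = 16*X⁴ (I(X) = (2*X)⁴ = 16*X⁴)
P(Q) = -3 + 16*Q³ (P(Q) = -3 + (16*Q⁴)/Q = -3 + 16*Q³)
1/(P(14) + f(-136)) = 1/((-3 + 16*14³) + (6 + 10*(-136))) = 1/((-3 + 16*2744) + (6 - 1360)) = 1/((-3 + 43904) - 1354) = 1/(43901 - 1354) = 1/42547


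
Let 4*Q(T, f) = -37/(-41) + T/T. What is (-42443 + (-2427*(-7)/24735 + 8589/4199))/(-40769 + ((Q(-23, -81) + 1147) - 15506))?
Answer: 787475535662/1022886498595 ≈ 0.76986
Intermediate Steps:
Q(T, f) = 39/82 (Q(T, f) = (-37/(-41) + T/T)/4 = (-37*(-1/41) + 1)/4 = (37/41 + 1)/4 = (¼)*(78/41) = 39/82)
(-42443 + (-2427*(-7)/24735 + 8589/4199))/(-40769 + ((Q(-23, -81) + 1147) - 15506)) = (-42443 + (-2427*(-7)/24735 + 8589/4199))/(-40769 + ((39/82 + 1147) - 15506)) = (-42443 + (16989*(1/24735) + 8589*(1/4199)))/(-40769 + (94093/82 - 15506)) = (-42443 + (5663/8245 + 8589/4199))/(-40769 - 1177399/82) = (-42443 + 5564426/2036515)/(-4520457/82) = -86430241719/2036515*(-82/4520457) = 787475535662/1022886498595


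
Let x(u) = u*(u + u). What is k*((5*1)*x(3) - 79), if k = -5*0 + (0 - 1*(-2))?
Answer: 22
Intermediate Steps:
x(u) = 2*u² (x(u) = u*(2*u) = 2*u²)
k = 2 (k = 0 + (0 + 2) = 0 + 2 = 2)
k*((5*1)*x(3) - 79) = 2*((5*1)*(2*3²) - 79) = 2*(5*(2*9) - 79) = 2*(5*18 - 79) = 2*(90 - 79) = 2*11 = 22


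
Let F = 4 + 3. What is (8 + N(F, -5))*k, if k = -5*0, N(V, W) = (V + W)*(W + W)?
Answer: 0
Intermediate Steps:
F = 7
N(V, W) = 2*W*(V + W) (N(V, W) = (V + W)*(2*W) = 2*W*(V + W))
k = 0
(8 + N(F, -5))*k = (8 + 2*(-5)*(7 - 5))*0 = (8 + 2*(-5)*2)*0 = (8 - 20)*0 = -12*0 = 0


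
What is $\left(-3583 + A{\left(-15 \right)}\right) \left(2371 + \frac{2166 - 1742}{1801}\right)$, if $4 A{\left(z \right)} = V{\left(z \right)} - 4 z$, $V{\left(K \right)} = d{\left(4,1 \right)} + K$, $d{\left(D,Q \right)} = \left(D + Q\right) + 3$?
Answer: $- \frac{60979826005}{7204} \approx -8.4647 \cdot 10^{6}$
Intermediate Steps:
$d{\left(D,Q \right)} = 3 + D + Q$
$V{\left(K \right)} = 8 + K$ ($V{\left(K \right)} = \left(3 + 4 + 1\right) + K = 8 + K$)
$A{\left(z \right)} = 2 - \frac{3 z}{4}$ ($A{\left(z \right)} = \frac{\left(8 + z\right) - 4 z}{4} = \frac{8 - 3 z}{4} = 2 - \frac{3 z}{4}$)
$\left(-3583 + A{\left(-15 \right)}\right) \left(2371 + \frac{2166 - 1742}{1801}\right) = \left(-3583 + \left(2 - - \frac{45}{4}\right)\right) \left(2371 + \frac{2166 - 1742}{1801}\right) = \left(-3583 + \left(2 + \frac{45}{4}\right)\right) \left(2371 + \left(2166 - 1742\right) \frac{1}{1801}\right) = \left(-3583 + \frac{53}{4}\right) \left(2371 + 424 \cdot \frac{1}{1801}\right) = - \frac{14279 \left(2371 + \frac{424}{1801}\right)}{4} = \left(- \frac{14279}{4}\right) \frac{4270595}{1801} = - \frac{60979826005}{7204}$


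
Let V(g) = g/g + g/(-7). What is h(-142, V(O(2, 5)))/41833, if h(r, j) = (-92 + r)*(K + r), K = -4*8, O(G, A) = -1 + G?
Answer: 40716/41833 ≈ 0.97330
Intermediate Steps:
K = -32
V(g) = 1 - g/7 (V(g) = 1 + g*(-⅐) = 1 - g/7)
h(r, j) = (-92 + r)*(-32 + r)
h(-142, V(O(2, 5)))/41833 = (2944 + (-142)² - 124*(-142))/41833 = (2944 + 20164 + 17608)*(1/41833) = 40716*(1/41833) = 40716/41833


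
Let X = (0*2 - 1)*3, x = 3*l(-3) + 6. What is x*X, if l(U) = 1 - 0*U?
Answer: -27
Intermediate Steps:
l(U) = 1 (l(U) = 1 - 1*0 = 1 + 0 = 1)
x = 9 (x = 3*1 + 6 = 3 + 6 = 9)
X = -3 (X = (0 - 1)*3 = -1*3 = -3)
x*X = 9*(-3) = -27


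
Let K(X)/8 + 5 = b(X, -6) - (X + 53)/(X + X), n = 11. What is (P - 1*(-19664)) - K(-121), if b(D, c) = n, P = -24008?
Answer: -531160/121 ≈ -4389.8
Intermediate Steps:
b(D, c) = 11
K(X) = 48 - 4*(53 + X)/X (K(X) = -40 + 8*(11 - (X + 53)/(X + X)) = -40 + 8*(11 - (53 + X)/(2*X)) = -40 + (88 - 4*(53 + X)/X) = 48 - 4*(53 + X)/X)
(P - 1*(-19664)) - K(-121) = (-24008 - 1*(-19664)) - (44 - 212/(-121)) = (-24008 + 19664) - (44 - 212*(-1/121)) = -4344 - (44 + 212/121) = -4344 - 1*5536/121 = -4344 - 5536/121 = -531160/121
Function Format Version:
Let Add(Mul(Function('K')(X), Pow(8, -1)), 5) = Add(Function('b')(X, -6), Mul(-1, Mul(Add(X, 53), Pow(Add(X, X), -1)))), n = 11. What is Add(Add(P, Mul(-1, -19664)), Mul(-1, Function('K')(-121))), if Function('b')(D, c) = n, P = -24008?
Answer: Rational(-531160, 121) ≈ -4389.8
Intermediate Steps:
Function('b')(D, c) = 11
Function('K')(X) = Add(48, Mul(-4, Pow(X, -1), Add(53, X))) (Function('K')(X) = Add(-40, Mul(8, Add(11, Mul(-1, Mul(Add(X, 53), Pow(Add(X, X), -1)))))) = Add(-40, Mul(8, Add(11, Mul(-1, Mul(Add(53, X), Pow(Mul(2, X), -1)))))) = Add(-40, Mul(8, Add(11, Mul(-1, Mul(Add(53, X), Mul(Rational(1, 2), Pow(X, -1))))))) = Add(-40, Mul(8, Add(11, Mul(-1, Mul(Rational(1, 2), Pow(X, -1), Add(53, X)))))) = Add(-40, Mul(8, Add(11, Mul(Rational(-1, 2), Pow(X, -1), Add(53, X))))) = Add(-40, Add(88, Mul(-4, Pow(X, -1), Add(53, X)))) = Add(48, Mul(-4, Pow(X, -1), Add(53, X))))
Add(Add(P, Mul(-1, -19664)), Mul(-1, Function('K')(-121))) = Add(Add(-24008, Mul(-1, -19664)), Mul(-1, Add(44, Mul(-212, Pow(-121, -1))))) = Add(Add(-24008, 19664), Mul(-1, Add(44, Mul(-212, Rational(-1, 121))))) = Add(-4344, Mul(-1, Add(44, Rational(212, 121)))) = Add(-4344, Mul(-1, Rational(5536, 121))) = Add(-4344, Rational(-5536, 121)) = Rational(-531160, 121)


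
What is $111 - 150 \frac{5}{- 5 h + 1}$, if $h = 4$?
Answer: $\frac{2859}{19} \approx 150.47$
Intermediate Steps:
$111 - 150 \frac{5}{- 5 h + 1} = 111 - 150 \frac{5}{\left(-5\right) 4 + 1} = 111 - 150 \frac{5}{-20 + 1} = 111 - 150 \frac{5}{-19} = 111 - 150 \cdot 5 \left(- \frac{1}{19}\right) = 111 - - \frac{750}{19} = 111 + \frac{750}{19} = \frac{2859}{19}$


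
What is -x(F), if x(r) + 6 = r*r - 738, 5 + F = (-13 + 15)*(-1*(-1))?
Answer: 735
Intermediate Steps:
F = -3 (F = -5 + (-13 + 15)*(-1*(-1)) = -5 + 2*1 = -5 + 2 = -3)
x(r) = -744 + r² (x(r) = -6 + (r*r - 738) = -6 + (r² - 738) = -6 + (-738 + r²) = -744 + r²)
-x(F) = -(-744 + (-3)²) = -(-744 + 9) = -1*(-735) = 735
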